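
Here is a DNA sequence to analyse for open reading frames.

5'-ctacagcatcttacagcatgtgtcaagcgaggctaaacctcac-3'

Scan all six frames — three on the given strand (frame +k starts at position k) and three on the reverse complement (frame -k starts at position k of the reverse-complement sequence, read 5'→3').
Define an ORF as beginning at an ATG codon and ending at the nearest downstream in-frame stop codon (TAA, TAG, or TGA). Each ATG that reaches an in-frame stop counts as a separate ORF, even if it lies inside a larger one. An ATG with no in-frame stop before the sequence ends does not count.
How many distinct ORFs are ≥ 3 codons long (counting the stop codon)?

2

Reverse complement (5'→3'): GTGAGGTTTAGCCTCGCTTGACACATGCTGTAAGATGCTGTAG
Frame +1: CTA CAG CAT CTT ACA GCA TGT GTC AAG CGA GGC TAA ACC TCA — no ATG→stop ORF.
Frame +2: TAC AGC ATC TTA CAG CAT GTG TCA AGC GAG GCT AAA CCT CAC — no ATG→stop ORF.
Frame +3: ACA GCA TCT TAC AGC ATG TGT CAA GCG AGG CTA AAC CTC — no ATG→stop ORF.
Frame -1: GTG AGG TTT AGC CTC GCT TGA CAC ATG CTG TAA GAT GCT GTA — ATG at 25, stop TAA at 31 → 9 nt.
Frame -2: TGA GGT TTA GCC TCG CTT GAC ACA TGC TGT AAG ATG CTG TAG — ATG at 35, stop TAG at 41 → 9 nt.
Frame -3: GAG GTT TAG CCT CGC TTG ACA CAT GCT GTA AGA TGC TGT — no ATG→stop ORF.
ORFs ≥ 3 codons: frame -1 25–33 (3 codons), frame -2 35–43 (3 codons). Count = 2.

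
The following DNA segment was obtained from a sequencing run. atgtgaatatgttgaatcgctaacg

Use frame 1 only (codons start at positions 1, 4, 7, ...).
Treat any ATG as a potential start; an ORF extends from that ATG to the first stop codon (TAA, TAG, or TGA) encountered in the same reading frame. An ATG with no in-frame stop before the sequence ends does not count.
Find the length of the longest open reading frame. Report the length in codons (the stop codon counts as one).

Frame 1: ATG TGA ATA TGT TGA ATC GCT AAC — ATG at 1, stop TGA at 4 → 6 nt.
Longest: frame 1, positions 1–6, 6 nt = 2 codons = 1 aa. → 2 codons.

2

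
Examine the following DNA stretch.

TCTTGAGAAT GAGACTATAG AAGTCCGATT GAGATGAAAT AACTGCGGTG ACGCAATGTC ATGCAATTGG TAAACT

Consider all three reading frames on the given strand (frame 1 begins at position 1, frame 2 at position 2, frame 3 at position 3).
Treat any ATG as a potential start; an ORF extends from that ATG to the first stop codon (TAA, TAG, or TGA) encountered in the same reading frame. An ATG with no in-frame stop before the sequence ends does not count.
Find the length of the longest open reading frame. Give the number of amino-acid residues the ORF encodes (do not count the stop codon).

5

Frame 1: TCT TGA GAA TGA GAC TAT AGA AGT CCG ATT GAG ATG AAA TAA CTG CGG TGA CGC AAT GTC ATG CAA TTG GTA AAC — ATG at 34, stop TAA at 40 → 9 nt.
Frame 2: CTT GAG AAT GAG ACT ATA GAA GTC CGA TTG AGA TGA AAT AAC TGC GGT GAC GCA ATG TCA TGC AAT TGG TAA ACT — ATG at 56, stop TAA at 71 → 18 nt.
Frame 3: TTG AGA ATG AGA CTA TAG AAG TCC GAT TGA GAT GAA ATA ACT GCG GTG ACG CAA TGT CAT GCA ATT GGT AAA — ATG at 9, stop TAG at 18 → 12 nt.
Longest: frame 2, positions 56–73, 18 nt = 6 codons = 5 aa. → 5 amino acids.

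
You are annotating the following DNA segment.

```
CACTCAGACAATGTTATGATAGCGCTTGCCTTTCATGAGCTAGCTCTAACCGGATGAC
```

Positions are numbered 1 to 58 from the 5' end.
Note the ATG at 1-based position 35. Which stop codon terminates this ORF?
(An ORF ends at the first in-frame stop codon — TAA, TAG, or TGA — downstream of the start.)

Codons from position 35: ATG (35–37), AGC (38–40), TAG (41–43).
The first in-frame stop codon is TAG.

TAG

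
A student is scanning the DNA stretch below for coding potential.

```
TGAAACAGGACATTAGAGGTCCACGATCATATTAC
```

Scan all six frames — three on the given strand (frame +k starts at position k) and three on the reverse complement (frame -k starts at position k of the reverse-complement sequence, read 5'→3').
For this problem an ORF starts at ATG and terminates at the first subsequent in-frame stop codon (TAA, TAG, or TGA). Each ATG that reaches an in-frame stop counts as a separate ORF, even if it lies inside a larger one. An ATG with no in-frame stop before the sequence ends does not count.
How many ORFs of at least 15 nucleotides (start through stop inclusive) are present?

1

Reverse complement (5'→3'): GTAATATGATCGTGGACCTCTAATGTCCTGTTTCA
Frame +1: TGA AAC AGG ACA TTA GAG GTC CAC GAT CAT ATT — no ATG→stop ORF.
Frame +2: GAA ACA GGA CAT TAG AGG TCC ACG ATC ATA TTA — no ATG→stop ORF.
Frame +3: AAA CAG GAC ATT AGA GGT CCA CGA TCA TAT TAC — no ATG→stop ORF.
Frame -1: GTA ATA TGA TCG TGG ACC TCT AAT GTC CTG TTT — no ATG→stop ORF.
Frame -2: TAA TAT GAT CGT GGA CCT CTA ATG TCC TGT TTC — no ATG→stop ORF.
Frame -3: AAT ATG ATC GTG GAC CTC TAA TGT CCT GTT TCA — ATG at 6, stop TAA at 21 → 18 nt.
ORFs ≥ 15 nucleotides: frame -3 6–23 (18 nucleotides). Count = 1.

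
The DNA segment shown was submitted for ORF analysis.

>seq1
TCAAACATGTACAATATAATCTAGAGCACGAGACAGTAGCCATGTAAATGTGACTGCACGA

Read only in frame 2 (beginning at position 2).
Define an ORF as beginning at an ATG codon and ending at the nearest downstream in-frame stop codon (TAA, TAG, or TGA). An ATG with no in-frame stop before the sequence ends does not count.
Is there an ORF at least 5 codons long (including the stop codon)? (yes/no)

Frame 2: CAA ACA TGT ACA ATA TAA TCT AGA GCA CGA GAC AGT AGC CAT GTA AAT GTG ACT GCA CGA — no ATG→stop ORF.
Largest ORF found is 0 codons < 5, so no.

no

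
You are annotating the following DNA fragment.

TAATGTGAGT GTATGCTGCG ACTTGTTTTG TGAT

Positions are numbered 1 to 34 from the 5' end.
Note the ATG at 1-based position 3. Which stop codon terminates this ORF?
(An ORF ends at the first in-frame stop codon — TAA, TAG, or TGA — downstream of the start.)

TGA

Codons from position 3: ATG (3–5), TGA (6–8).
The first in-frame stop codon is TGA.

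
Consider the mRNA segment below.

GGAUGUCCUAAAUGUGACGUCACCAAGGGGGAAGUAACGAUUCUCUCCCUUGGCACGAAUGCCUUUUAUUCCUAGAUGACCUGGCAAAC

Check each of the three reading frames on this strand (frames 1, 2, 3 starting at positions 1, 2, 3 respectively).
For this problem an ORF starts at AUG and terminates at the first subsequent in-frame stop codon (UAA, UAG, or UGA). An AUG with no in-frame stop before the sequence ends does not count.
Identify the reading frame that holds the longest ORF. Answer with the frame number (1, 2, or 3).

Frame 1: GGA UGU CCU AAA UGU GAC GUC ACC AAG GGG GAA GUA ACG AUU CUC UCC CUU GGC ACG AAU GCC UUU UAU UCC UAG AUG ACC UGG CAA — no AUG→stop ORF.
Frame 2: GAU GUC CUA AAU GUG ACG UCA CCA AGG GGG AAG UAA CGA UUC UCU CCC UUG GCA CGA AUG CCU UUU AUU CCU AGA UGA CCU GGC AAA — AUG at 59, stop UGA at 77 → 21 nt.
Frame 3: AUG UCC UAA AUG UGA CGU CAC CAA GGG GGA AGU AAC GAU UCU CUC CCU UGG CAC GAA UGC CUU UUA UUC CUA GAU GAC CUG GCA AAC — AUG at 3, stop UAA at 9 → 9 nt; AUG at 12, stop UGA at 15 → 6 nt.
Longest ORF is 21 nt in frame 2 (positions 59–79).

2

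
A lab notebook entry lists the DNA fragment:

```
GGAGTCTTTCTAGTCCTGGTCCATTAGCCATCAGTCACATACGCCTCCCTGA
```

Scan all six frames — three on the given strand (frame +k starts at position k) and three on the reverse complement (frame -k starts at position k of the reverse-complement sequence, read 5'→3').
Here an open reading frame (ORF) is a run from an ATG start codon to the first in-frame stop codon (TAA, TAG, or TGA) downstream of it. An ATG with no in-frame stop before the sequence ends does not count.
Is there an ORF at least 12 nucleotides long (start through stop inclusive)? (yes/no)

yes

Reverse complement (5'→3'): TCAGGGAGGCGTATGTGACTGATGGCTAATGGACCAGGACTAGAAAGACTCC
Frame +1: GGA GTC TTT CTA GTC CTG GTC CAT TAG CCA TCA GTC ACA TAC GCC TCC CTG — no ATG→stop ORF.
Frame +2: GAG TCT TTC TAG TCC TGG TCC ATT AGC CAT CAG TCA CAT ACG CCT CCC TGA — no ATG→stop ORF.
Frame +3: AGT CTT TCT AGT CCT GGT CCA TTA GCC ATC AGT CAC ATA CGC CTC CCT — no ATG→stop ORF.
Frame -1: TCA GGG AGG CGT ATG TGA CTG ATG GCT AAT GGA CCA GGA CTA GAA AGA CTC — ATG at 13, stop TGA at 16 → 6 nt.
Frame -2: CAG GGA GGC GTA TGT GAC TGA TGG CTA ATG GAC CAG GAC TAG AAA GAC TCC — ATG at 29, stop TAG at 41 → 15 nt.
Frame -3: AGG GAG GCG TAT GTG ACT GAT GGC TAA TGG ACC AGG ACT AGA AAG ACT — no ATG→stop ORF.
Frame -2 has an ORF of 15 nucleotides (positions 29–43) ≥ 12, so yes.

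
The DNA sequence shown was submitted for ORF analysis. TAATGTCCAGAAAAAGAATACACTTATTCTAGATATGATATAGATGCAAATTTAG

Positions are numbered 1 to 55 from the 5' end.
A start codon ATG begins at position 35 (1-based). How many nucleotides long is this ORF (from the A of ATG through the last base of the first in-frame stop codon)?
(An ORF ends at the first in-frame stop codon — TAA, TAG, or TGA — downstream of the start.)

Codons from position 35: ATG (35–37), ATA (38–40), TAG (41–43).
TAG is the first in-frame stop; ORF spans 35–43, 9 nucleotides.

9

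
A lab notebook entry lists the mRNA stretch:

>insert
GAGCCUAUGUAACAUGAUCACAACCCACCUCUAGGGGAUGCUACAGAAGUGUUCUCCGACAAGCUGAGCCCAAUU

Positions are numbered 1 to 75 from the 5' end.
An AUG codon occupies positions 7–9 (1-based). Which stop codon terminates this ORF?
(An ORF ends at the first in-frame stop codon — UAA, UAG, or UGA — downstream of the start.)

Codons from position 7: AUG (7–9), UAA (10–12).
The first in-frame stop codon is UAA.

UAA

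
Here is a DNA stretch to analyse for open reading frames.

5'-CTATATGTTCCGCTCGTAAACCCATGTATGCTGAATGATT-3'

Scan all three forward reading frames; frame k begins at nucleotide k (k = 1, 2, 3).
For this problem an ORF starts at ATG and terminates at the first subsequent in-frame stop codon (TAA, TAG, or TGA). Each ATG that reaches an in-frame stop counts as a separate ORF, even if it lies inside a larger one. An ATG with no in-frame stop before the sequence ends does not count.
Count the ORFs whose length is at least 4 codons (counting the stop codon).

2

Frame 1: CTA TAT GTT CCG CTC GTA AAC CCA TGT ATG CTG AAT GAT — no ATG→stop ORF.
Frame 2: TAT ATG TTC CGC TCG TAA ACC CAT GTA TGC TGA ATG ATT — ATG at 5, stop TAA at 17 → 15 nt.
Frame 3: ATA TGT TCC GCT CGT AAA CCC ATG TAT GCT GAA TGA — ATG at 24, stop TGA at 36 → 15 nt.
ORFs ≥ 4 codons: frame 2 5–19 (5 codons), frame 3 24–38 (5 codons). Count = 2.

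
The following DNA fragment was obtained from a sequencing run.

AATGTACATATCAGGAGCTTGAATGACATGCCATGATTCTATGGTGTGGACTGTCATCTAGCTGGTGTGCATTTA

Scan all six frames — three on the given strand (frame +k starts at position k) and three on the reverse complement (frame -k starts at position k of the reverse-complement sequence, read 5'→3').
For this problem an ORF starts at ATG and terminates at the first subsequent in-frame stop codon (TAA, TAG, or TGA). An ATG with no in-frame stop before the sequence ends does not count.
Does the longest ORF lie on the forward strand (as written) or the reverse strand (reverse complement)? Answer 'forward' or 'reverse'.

forward

Reverse complement (5'→3'): TAAATGCACACCAGCTAGATGACAGTCCACACCATAGAATCATGGCATGTCATTCAAGCTCCTGATATGTACATT
Frame +1: AAT GTA CAT ATC AGG AGC TTG AAT GAC ATG CCA TGA TTC TAT GGT GTG GAC TGT CAT CTA GCT GGT GTG CAT TTA — ATG at 28, stop TGA at 34 → 9 nt.
Frame +2: ATG TAC ATA TCA GGA GCT TGA ATG ACA TGC CAT GAT TCT ATG GTG TGG ACT GTC ATC TAG CTG GTG TGC ATT — ATG at 2, stop TGA at 20 → 21 nt; ATG at 23, stop TAG at 59 → 39 nt; ATG at 41, stop TAG at 59 → 21 nt.
Frame +3: TGT ACA TAT CAG GAG CTT GAA TGA CAT GCC ATG ATT CTA TGG TGT GGA CTG TCA TCT AGC TGG TGT GCA TTT — no ATG→stop ORF.
Frame -1: TAA ATG CAC ACC AGC TAG ATG ACA GTC CAC ACC ATA GAA TCA TGG CAT GTC ATT CAA GCT CCT GAT ATG TAC ATT — ATG at 4, stop TAG at 16 → 15 nt.
Frame -2: AAA TGC ACA CCA GCT AGA TGA CAG TCC ACA CCA TAG AAT CAT GGC ATG TCA TTC AAG CTC CTG ATA TGT ACA — no ATG→stop ORF.
Frame -3: AAT GCA CAC CAG CTA GAT GAC AGT CCA CAC CAT AGA ATC ATG GCA TGT CAT TCA AGC TCC TGA TAT GTA CAT — ATG at 42, stop TGA at 63 → 24 nt.
Forward-strand max 39 nt; reverse-strand max 24 nt. The forward strand has the longer ORF.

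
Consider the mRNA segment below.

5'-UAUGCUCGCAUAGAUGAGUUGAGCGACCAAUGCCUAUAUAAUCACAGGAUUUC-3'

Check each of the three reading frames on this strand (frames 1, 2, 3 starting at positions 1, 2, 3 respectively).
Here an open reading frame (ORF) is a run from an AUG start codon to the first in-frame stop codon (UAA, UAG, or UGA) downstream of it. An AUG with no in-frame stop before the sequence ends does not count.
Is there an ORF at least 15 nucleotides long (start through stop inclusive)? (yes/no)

no

Frame 1: UAU GCU CGC AUA GAU GAG UUG AGC GAC CAA UGC CUA UAU AAU CAC AGG AUU — no AUG→stop ORF.
Frame 2: AUG CUC GCA UAG AUG AGU UGA GCG ACC AAU GCC UAU AUA AUC ACA GGA UUU — AUG at 2, stop UAG at 11 → 12 nt; AUG at 14, stop UGA at 20 → 9 nt.
Frame 3: UGC UCG CAU AGA UGA GUU GAG CGA CCA AUG CCU AUA UAA UCA CAG GAU UUC — AUG at 30, stop UAA at 39 → 12 nt.
Largest ORF found is 12 nucleotides < 15, so no.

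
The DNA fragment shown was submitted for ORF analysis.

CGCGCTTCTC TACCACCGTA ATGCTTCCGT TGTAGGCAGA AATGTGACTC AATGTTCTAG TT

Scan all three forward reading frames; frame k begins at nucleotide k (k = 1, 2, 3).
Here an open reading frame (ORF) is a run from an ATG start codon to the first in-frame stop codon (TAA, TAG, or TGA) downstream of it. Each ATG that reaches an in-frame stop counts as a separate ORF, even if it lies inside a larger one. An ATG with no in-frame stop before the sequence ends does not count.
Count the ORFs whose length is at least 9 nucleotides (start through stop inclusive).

2

Frame 1: CGC GCT TCT CTA CCA CCG TAA TGC TTC CGT TGT AGG CAG AAA TGT GAC TCA ATG TTC TAG — ATG at 52, stop TAG at 58 → 9 nt.
Frame 2: GCG CTT CTC TAC CAC CGT AAT GCT TCC GTT GTA GGC AGA AAT GTG ACT CAA TGT TCT AGT — no ATG→stop ORF.
Frame 3: CGC TTC TCT ACC ACC GTA ATG CTT CCG TTG TAG GCA GAA ATG TGA CTC AAT GTT CTA GTT — ATG at 21, stop TAG at 33 → 15 nt; ATG at 42, stop TGA at 45 → 6 nt.
ORFs ≥ 9 nucleotides: frame 1 52–60 (9 nucleotides), frame 3 21–35 (15 nucleotides). Count = 2.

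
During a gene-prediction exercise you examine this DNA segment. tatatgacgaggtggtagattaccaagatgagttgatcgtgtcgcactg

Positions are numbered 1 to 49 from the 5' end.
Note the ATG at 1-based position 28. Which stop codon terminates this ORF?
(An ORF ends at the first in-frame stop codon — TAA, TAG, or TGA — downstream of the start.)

TGA

Codons from position 28: ATG (28–30), AGT (31–33), TGA (34–36).
The first in-frame stop codon is TGA.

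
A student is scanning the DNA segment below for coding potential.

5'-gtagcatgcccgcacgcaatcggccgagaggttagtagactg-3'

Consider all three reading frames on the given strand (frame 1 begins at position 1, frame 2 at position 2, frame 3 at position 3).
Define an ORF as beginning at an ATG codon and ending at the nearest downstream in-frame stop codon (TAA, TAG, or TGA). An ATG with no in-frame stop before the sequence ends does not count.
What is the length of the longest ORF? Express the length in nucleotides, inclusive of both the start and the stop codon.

Frame 1: GTA GCA TGC CCG CAC GCA ATC GGC CGA GAG GTT AGT AGA CTG — no ATG→stop ORF.
Frame 2: TAG CAT GCC CGC ACG CAA TCG GCC GAG AGG TTA GTA GAC — no ATG→stop ORF.
Frame 3: AGC ATG CCC GCA CGC AAT CGG CCG AGA GGT TAG TAG ACT — ATG at 6, stop TAG at 33 → 30 nt.
Longest: frame 3, positions 6–35, 30 nt = 10 codons = 9 aa. → 30 nucleotides.

30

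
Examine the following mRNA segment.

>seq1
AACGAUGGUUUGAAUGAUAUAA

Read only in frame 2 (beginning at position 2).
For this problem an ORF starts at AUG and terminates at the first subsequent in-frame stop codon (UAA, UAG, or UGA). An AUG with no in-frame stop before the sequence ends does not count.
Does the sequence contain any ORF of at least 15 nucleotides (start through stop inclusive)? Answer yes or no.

Frame 2: ACG AUG GUU UGA AUG AUA UAA — AUG at 5, stop UGA at 11 → 9 nt; AUG at 14, stop UAA at 20 → 9 nt.
Largest ORF found is 9 nucleotides < 15, so no.

no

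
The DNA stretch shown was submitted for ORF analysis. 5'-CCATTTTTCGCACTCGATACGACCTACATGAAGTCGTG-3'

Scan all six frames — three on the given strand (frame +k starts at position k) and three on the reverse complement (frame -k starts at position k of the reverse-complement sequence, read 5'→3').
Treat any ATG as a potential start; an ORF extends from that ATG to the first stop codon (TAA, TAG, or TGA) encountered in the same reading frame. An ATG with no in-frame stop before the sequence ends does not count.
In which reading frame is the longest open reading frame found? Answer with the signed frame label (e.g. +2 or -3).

-1

Reverse complement (5'→3'): CACGACTTCATGTAGGTCGTATCGAGTGCGAAAAATGG
Frame +1: CCA TTT TTC GCA CTC GAT ACG ACC TAC ATG AAG TCG — no ATG→stop ORF.
Frame +2: CAT TTT TCG CAC TCG ATA CGA CCT ACA TGA AGT CGT — no ATG→stop ORF.
Frame +3: ATT TTT CGC ACT CGA TAC GAC CTA CAT GAA GTC GTG — no ATG→stop ORF.
Frame -1: CAC GAC TTC ATG TAG GTC GTA TCG AGT GCG AAA AAT — ATG at 10, stop TAG at 13 → 6 nt.
Frame -2: ACG ACT TCA TGT AGG TCG TAT CGA GTG CGA AAA ATG — no ATG→stop ORF.
Frame -3: CGA CTT CAT GTA GGT CGT ATC GAG TGC GAA AAA TGG — no ATG→stop ORF.
Longest ORF is 6 nt in frame -1 (positions 10–15).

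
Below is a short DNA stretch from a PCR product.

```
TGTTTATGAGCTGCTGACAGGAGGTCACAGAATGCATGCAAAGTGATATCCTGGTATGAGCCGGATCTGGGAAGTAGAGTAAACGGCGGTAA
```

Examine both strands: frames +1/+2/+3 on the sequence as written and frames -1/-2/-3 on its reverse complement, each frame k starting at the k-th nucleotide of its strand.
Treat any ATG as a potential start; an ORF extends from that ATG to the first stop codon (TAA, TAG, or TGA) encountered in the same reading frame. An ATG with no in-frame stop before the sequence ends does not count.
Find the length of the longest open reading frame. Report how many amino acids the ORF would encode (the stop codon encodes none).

8

Reverse complement (5'→3'): TTACCGCCGTTTACTCTACTTCCCAGATCCGGCTCATACCAGGATATCACTTTGCATGCATTCTGTGACCTCCTGTCAGCAGCTCATAAACA
Frame +1: TGT TTA TGA GCT GCT GAC AGG AGG TCA CAG AAT GCA TGC AAA GTG ATA TCC TGG TAT GAG CCG GAT CTG GGA AGT AGA GTA AAC GGC GGT — no ATG→stop ORF.
Frame +2: GTT TAT GAG CTG CTG ACA GGA GGT CAC AGA ATG CAT GCA AAG TGA TAT CCT GGT ATG AGC CGG ATC TGG GAA GTA GAG TAA ACG GCG GTA — ATG at 32, stop TGA at 44 → 15 nt; ATG at 56, stop TAA at 80 → 27 nt.
Frame +3: TTT ATG AGC TGC TGA CAG GAG GTC ACA GAA TGC ATG CAA AGT GAT ATC CTG GTA TGA GCC GGA TCT GGG AAG TAG AGT AAA CGG CGG TAA — ATG at 6, stop TGA at 15 → 12 nt; ATG at 36, stop TGA at 57 → 24 nt.
Frame -1: TTA CCG CCG TTT ACT CTA CTT CCC AGA TCC GGC TCA TAC CAG GAT ATC ACT TTG CAT GCA TTC TGT GAC CTC CTG TCA GCA GCT CAT AAA — no ATG→stop ORF.
Frame -2: TAC CGC CGT TTA CTC TAC TTC CCA GAT CCG GCT CAT ACC AGG ATA TCA CTT TGC ATG CAT TCT GTG ACC TCC TGT CAG CAG CTC ATA AAC — no ATG→stop ORF.
Frame -3: ACC GCC GTT TAC TCT ACT TCC CAG ATC CGG CTC ATA CCA GGA TAT CAC TTT GCA TGC ATT CTG TGA CCT CCT GTC AGC AGC TCA TAA ACA — no ATG→stop ORF.
Longest: frame +2, positions 56–82, 27 nt = 9 codons = 8 aa. → 8 amino acids.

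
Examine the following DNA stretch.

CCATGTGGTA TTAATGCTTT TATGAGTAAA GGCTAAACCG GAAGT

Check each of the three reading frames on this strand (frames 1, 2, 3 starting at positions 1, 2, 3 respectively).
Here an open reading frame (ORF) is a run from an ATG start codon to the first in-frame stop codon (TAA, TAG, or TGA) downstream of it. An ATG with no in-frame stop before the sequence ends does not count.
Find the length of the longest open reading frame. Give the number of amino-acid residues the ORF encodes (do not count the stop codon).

4

Frame 1: CCA TGT GGT ATT AAT GCT TTT ATG AGT AAA GGC TAA ACC GGA AGT — ATG at 22, stop TAA at 34 → 15 nt.
Frame 2: CAT GTG GTA TTA ATG CTT TTA TGA GTA AAG GCT AAA CCG GAA — ATG at 14, stop TGA at 23 → 12 nt.
Frame 3: ATG TGG TAT TAA TGC TTT TAT GAG TAA AGG CTA AAC CGG AAG — ATG at 3, stop TAA at 12 → 12 nt.
Longest: frame 1, positions 22–36, 15 nt = 5 codons = 4 aa. → 4 amino acids.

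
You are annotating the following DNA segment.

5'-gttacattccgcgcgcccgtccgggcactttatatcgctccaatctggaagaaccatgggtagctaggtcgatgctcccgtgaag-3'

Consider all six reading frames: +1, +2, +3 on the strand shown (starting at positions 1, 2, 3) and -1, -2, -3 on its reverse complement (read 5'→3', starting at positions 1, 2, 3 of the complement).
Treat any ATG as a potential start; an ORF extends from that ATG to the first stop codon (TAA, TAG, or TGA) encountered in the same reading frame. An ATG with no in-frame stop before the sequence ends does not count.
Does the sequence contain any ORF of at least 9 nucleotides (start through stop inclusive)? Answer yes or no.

yes

Reverse complement (5'→3'): CTTCACGGGAGCATCGACCTAGCTACCCATGGTTCTTCCAGATTGGAGCGATATAAAGTGCCCGGACGGGCGCGCGGAATGTAAC
Frame +1: GTT ACA TTC CGC GCG CCC GTC CGG GCA CTT TAT ATC GCT CCA ATC TGG AAG AAC CAT GGG TAG CTA GGT CGA TGC TCC CGT GAA — no ATG→stop ORF.
Frame +2: TTA CAT TCC GCG CGC CCG TCC GGG CAC TTT ATA TCG CTC CAA TCT GGA AGA ACC ATG GGT AGC TAG GTC GAT GCT CCC GTG AAG — ATG at 56, stop TAG at 65 → 12 nt.
Frame +3: TAC ATT CCG CGC GCC CGT CCG GGC ACT TTA TAT CGC TCC AAT CTG GAA GAA CCA TGG GTA GCT AGG TCG ATG CTC CCG TGA — ATG at 72, stop TGA at 81 → 12 nt.
Frame -1: CTT CAC GGG AGC ATC GAC CTA GCT ACC CAT GGT TCT TCC AGA TTG GAG CGA TAT AAA GTG CCC GGA CGG GCG CGC GGA ATG TAA — ATG at 79, stop TAA at 82 → 6 nt.
Frame -2: TTC ACG GGA GCA TCG ACC TAG CTA CCC ATG GTT CTT CCA GAT TGG AGC GAT ATA AAG TGC CCG GAC GGG CGC GCG GAA TGT AAC — no ATG→stop ORF.
Frame -3: TCA CGG GAG CAT CGA CCT AGC TAC CCA TGG TTC TTC CAG ATT GGA GCG ATA TAA AGT GCC CGG ACG GGC GCG CGG AAT GTA — no ATG→stop ORF.
Frame +2 has an ORF of 12 nucleotides (positions 56–67) ≥ 9, so yes.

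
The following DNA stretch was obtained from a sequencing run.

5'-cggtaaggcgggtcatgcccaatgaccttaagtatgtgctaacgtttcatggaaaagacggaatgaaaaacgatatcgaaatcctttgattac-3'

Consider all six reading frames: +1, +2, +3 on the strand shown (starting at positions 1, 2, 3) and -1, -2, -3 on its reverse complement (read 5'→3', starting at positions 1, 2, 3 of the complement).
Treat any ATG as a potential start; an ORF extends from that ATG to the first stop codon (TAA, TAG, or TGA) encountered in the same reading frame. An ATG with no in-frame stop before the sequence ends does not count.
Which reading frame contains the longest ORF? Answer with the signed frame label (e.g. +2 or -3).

+3

Reverse complement (5'→3'): GTAATCAAAGGATTTCGATATCGTTTTTCATTCCGTCTTTTCCATGAAACGTTAGCACATACTTAAGGTCATTGGGCATGACCCGCCTTACCG
Frame +1: CGG TAA GGC GGG TCA TGC CCA ATG ACC TTA AGT ATG TGC TAA CGT TTC ATG GAA AAG ACG GAA TGA AAA ACG ATA TCG AAA TCC TTT GAT TAC — ATG at 22, stop TAA at 40 → 21 nt; ATG at 34, stop TAA at 40 → 9 nt; ATG at 49, stop TGA at 64 → 18 nt.
Frame +2: GGT AAG GCG GGT CAT GCC CAA TGA CCT TAA GTA TGT GCT AAC GTT TCA TGG AAA AGA CGG AAT GAA AAA CGA TAT CGA AAT CCT TTG ATT — no ATG→stop ORF.
Frame +3: GTA AGG CGG GTC ATG CCC AAT GAC CTT AAG TAT GTG CTA ACG TTT CAT GGA AAA GAC GGA ATG AAA AAC GAT ATC GAA ATC CTT TGA TTA — ATG at 15, stop TGA at 87 → 75 nt; ATG at 63, stop TGA at 87 → 27 nt.
Frame -1: GTA ATC AAA GGA TTT CGA TAT CGT TTT TCA TTC CGT CTT TTC CAT GAA ACG TTA GCA CAT ACT TAA GGT CAT TGG GCA TGA CCC GCC TTA CCG — no ATG→stop ORF.
Frame -2: TAA TCA AAG GAT TTC GAT ATC GTT TTT CAT TCC GTC TTT TCC ATG AAA CGT TAG CAC ATA CTT AAG GTC ATT GGG CAT GAC CCG CCT TAC — ATG at 44, stop TAG at 53 → 12 nt.
Frame -3: AAT CAA AGG ATT TCG ATA TCG TTT TTC ATT CCG TCT TTT CCA TGA AAC GTT AGC ACA TAC TTA AGG TCA TTG GGC ATG ACC CGC CTT ACC — no ATG→stop ORF.
Longest ORF is 75 nt in frame +3 (positions 15–89).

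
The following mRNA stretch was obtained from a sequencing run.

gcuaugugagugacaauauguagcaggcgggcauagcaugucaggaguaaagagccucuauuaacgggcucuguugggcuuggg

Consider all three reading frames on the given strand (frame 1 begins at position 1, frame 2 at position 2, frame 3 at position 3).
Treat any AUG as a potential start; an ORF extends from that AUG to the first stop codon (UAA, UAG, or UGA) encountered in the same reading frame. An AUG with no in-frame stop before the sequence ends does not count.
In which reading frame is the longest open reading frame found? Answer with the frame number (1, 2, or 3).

2

Frame 1: GCU AUG UGA GUG ACA AUA UGU AGC AGG CGG GCA UAG CAU GUC AGG AGU AAA GAG CCU CUA UUA ACG GGC UCU GUU GGG CUU GGG — AUG at 4, stop UGA at 7 → 6 nt.
Frame 2: CUA UGU GAG UGA CAA UAU GUA GCA GGC GGG CAU AGC AUG UCA GGA GUA AAG AGC CUC UAU UAA CGG GCU CUG UUG GGC UUG — AUG at 38, stop UAA at 62 → 27 nt.
Frame 3: UAU GUG AGU GAC AAU AUG UAG CAG GCG GGC AUA GCA UGU CAG GAG UAA AGA GCC UCU AUU AAC GGG CUC UGU UGG GCU UGG — AUG at 18, stop UAG at 21 → 6 nt.
Longest ORF is 27 nt in frame 2 (positions 38–64).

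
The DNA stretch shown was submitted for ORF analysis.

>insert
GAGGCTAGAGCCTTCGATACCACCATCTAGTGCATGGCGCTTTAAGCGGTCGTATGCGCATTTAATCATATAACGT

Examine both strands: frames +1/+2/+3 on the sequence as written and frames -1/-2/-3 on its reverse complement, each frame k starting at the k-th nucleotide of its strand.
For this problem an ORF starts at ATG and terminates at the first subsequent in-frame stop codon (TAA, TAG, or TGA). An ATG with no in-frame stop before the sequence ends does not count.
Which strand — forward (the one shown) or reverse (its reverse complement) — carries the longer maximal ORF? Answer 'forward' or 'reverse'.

Reverse complement (5'→3'): ACGTTATATGATTAAATGCGCATACGACCGCTTAAAGCGCCATGCACTAGATGGTGGTATCGAAGGCTCTAGCCTC
Frame +1: GAG GCT AGA GCC TTC GAT ACC ACC ATC TAG TGC ATG GCG CTT TAA GCG GTC GTA TGC GCA TTT AAT CAT ATA ACG — ATG at 34, stop TAA at 43 → 12 nt.
Frame +2: AGG CTA GAG CCT TCG ATA CCA CCA TCT AGT GCA TGG CGC TTT AAG CGG TCG TAT GCG CAT TTA ATC ATA TAA CGT — no ATG→stop ORF.
Frame +3: GGC TAG AGC CTT CGA TAC CAC CAT CTA GTG CAT GGC GCT TTA AGC GGT CGT ATG CGC ATT TAA TCA TAT AAC — ATG at 54, stop TAA at 63 → 12 nt.
Frame -1: ACG TTA TAT GAT TAA ATG CGC ATA CGA CCG CTT AAA GCG CCA TGC ACT AGA TGG TGG TAT CGA AGG CTC TAG CCT — ATG at 16, stop TAG at 70 → 57 nt.
Frame -2: CGT TAT ATG ATT AAA TGC GCA TAC GAC CGC TTA AAG CGC CAT GCA CTA GAT GGT GGT ATC GAA GGC TCT AGC CTC — no ATG→stop ORF.
Frame -3: GTT ATA TGA TTA AAT GCG CAT ACG ACC GCT TAA AGC GCC ATG CAC TAG ATG GTG GTA TCG AAG GCT CTA GCC — ATG at 42, stop TAG at 48 → 9 nt.
Forward-strand max 12 nt; reverse-strand max 57 nt. The reverse strand has the longer ORF.

reverse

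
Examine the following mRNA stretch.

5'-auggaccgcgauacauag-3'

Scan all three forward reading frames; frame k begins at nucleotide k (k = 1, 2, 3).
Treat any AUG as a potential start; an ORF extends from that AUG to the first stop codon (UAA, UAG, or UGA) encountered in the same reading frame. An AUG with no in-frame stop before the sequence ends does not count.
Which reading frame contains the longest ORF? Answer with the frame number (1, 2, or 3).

1

Frame 1: AUG GAC CGC GAU ACA UAG — AUG at 1, stop UAG at 16 → 18 nt.
Frame 2: UGG ACC GCG AUA CAU — no AUG→stop ORF.
Frame 3: GGA CCG CGA UAC AUA — no AUG→stop ORF.
Longest ORF is 18 nt in frame 1 (positions 1–18).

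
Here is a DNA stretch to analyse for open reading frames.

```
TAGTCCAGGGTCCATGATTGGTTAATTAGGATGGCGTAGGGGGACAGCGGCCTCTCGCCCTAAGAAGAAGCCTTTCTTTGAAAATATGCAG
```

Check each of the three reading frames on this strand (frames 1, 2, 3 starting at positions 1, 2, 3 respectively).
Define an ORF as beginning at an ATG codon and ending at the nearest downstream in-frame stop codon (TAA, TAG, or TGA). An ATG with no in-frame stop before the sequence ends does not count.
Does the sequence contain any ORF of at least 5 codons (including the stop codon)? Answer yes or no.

Frame 1: TAG TCC AGG GTC CAT GAT TGG TTA ATT AGG ATG GCG TAG GGG GAC AGC GGC CTC TCG CCC TAA GAA GAA GCC TTT CTT TGA AAA TAT GCA — ATG at 31, stop TAG at 37 → 9 nt.
Frame 2: AGT CCA GGG TCC ATG ATT GGT TAA TTA GGA TGG CGT AGG GGG ACA GCG GCC TCT CGC CCT AAG AAG AAG CCT TTC TTT GAA AAT ATG CAG — ATG at 14, stop TAA at 23 → 12 nt.
Frame 3: GTC CAG GGT CCA TGA TTG GTT AAT TAG GAT GGC GTA GGG GGA CAG CGG CCT CTC GCC CTA AGA AGA AGC CTT TCT TTG AAA ATA TGC — no ATG→stop ORF.
Largest ORF found is 4 codons < 5, so no.

no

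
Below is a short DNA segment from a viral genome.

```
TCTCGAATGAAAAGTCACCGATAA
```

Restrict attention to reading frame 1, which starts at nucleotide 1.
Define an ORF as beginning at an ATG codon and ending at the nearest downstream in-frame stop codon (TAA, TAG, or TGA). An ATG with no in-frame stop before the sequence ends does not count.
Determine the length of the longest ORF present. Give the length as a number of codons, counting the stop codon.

Frame 1: TCT CGA ATG AAA AGT CAC CGA TAA — ATG at 7, stop TAA at 22 → 18 nt.
Longest: frame 1, positions 7–24, 18 nt = 6 codons = 5 aa. → 6 codons.

6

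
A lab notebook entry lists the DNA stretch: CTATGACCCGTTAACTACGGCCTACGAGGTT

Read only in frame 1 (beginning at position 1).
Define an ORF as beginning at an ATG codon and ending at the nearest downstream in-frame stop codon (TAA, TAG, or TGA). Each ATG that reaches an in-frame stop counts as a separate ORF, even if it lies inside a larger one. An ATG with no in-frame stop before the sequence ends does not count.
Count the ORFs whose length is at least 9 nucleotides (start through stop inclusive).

0

Frame 1: CTA TGA CCC GTT AAC TAC GGC CTA CGA GGT — no ATG→stop ORF.
No ORF reaches 9 nucleotides. Count = 0.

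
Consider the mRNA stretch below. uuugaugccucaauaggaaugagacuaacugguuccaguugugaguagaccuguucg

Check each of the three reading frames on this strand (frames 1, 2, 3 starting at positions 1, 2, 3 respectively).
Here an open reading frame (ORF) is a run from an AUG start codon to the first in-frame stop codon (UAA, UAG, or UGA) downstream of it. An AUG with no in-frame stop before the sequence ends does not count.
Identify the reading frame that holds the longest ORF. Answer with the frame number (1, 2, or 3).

Frame 1: UUU GAU GCC UCA AUA GGA AUG AGA CUA ACU GGU UCC AGU UGU GAG UAG ACC UGU UCG — AUG at 19, stop UAG at 46 → 30 nt.
Frame 2: UUG AUG CCU CAA UAG GAA UGA GAC UAA CUG GUU CCA GUU GUG AGU AGA CCU GUU — AUG at 5, stop UAG at 14 → 12 nt.
Frame 3: UGA UGC CUC AAU AGG AAU GAG ACU AAC UGG UUC CAG UUG UGA GUA GAC CUG UUC — no AUG→stop ORF.
Longest ORF is 30 nt in frame 1 (positions 19–48).

1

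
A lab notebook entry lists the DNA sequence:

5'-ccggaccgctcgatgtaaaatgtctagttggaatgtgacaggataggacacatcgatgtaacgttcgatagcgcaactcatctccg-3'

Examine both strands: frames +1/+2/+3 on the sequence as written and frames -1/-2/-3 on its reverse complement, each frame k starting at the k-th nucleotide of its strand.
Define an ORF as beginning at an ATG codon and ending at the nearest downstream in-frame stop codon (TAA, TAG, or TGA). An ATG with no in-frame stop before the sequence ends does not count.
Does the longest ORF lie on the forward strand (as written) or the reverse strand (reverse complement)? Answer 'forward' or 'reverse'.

reverse

Reverse complement (5'→3'): CGGAGATGAGTTGCGCTATCGAACGTTACATCGATGTGTCCTATCCTGTCACATTCCAACTAGACATTTTACATCGAGCGGTCCGG
Frame +1: CCG GAC CGC TCG ATG TAA AAT GTC TAG TTG GAA TGT GAC AGG ATA GGA CAC ATC GAT GTA ACG TTC GAT AGC GCA ACT CAT CTC — ATG at 13, stop TAA at 16 → 6 nt.
Frame +2: CGG ACC GCT CGA TGT AAA ATG TCT AGT TGG AAT GTG ACA GGA TAG GAC ACA TCG ATG TAA CGT TCG ATA GCG CAA CTC ATC TCC — ATG at 20, stop TAG at 44 → 27 nt; ATG at 56, stop TAA at 59 → 6 nt.
Frame +3: GGA CCG CTC GAT GTA AAA TGT CTA GTT GGA ATG TGA CAG GAT AGG ACA CAT CGA TGT AAC GTT CGA TAG CGC AAC TCA TCT CCG — ATG at 33, stop TGA at 36 → 6 nt.
Frame -1: CGG AGA TGA GTT GCG CTA TCG AAC GTT ACA TCG ATG TGT CCT ATC CTG TCA CAT TCC AAC TAG ACA TTT TAC ATC GAG CGG TCC — ATG at 34, stop TAG at 61 → 30 nt.
Frame -2: GGA GAT GAG TTG CGC TAT CGA ACG TTA CAT CGA TGT GTC CTA TCC TGT CAC ATT CCA ACT AGA CAT TTT ACA TCG AGC GGT CCG — no ATG→stop ORF.
Frame -3: GAG ATG AGT TGC GCT ATC GAA CGT TAC ATC GAT GTG TCC TAT CCT GTC ACA TTC CAA CTA GAC ATT TTA CAT CGA GCG GTC CGG — no ATG→stop ORF.
Forward-strand max 27 nt; reverse-strand max 30 nt. The reverse strand has the longer ORF.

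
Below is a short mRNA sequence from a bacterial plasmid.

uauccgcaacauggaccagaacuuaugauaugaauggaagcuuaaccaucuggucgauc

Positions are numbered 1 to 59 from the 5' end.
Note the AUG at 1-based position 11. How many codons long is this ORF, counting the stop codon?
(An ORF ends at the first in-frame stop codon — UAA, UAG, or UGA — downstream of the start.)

Codons from position 11: AUG (11–13), GAC (14–16), CAG (17–19), AAC (20–22), UUA (23–25), UGA (26–28).
UGA is the first in-frame stop; that's 6 codons including the stop.

6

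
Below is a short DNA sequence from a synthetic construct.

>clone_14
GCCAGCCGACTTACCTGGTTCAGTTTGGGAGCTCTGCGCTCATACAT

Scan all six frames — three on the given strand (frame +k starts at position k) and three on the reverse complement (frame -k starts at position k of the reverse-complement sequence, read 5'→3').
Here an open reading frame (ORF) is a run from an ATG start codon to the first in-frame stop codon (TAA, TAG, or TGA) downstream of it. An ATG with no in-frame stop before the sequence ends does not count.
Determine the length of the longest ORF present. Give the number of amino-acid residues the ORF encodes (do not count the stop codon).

7

Reverse complement (5'→3'): ATGTATGAGCGCAGAGCTCCCAAACTGAACCAGGTAAGTCGGCTGGC
Frame +1: GCC AGC CGA CTT ACC TGG TTC AGT TTG GGA GCT CTG CGC TCA TAC — no ATG→stop ORF.
Frame +2: CCA GCC GAC TTA CCT GGT TCA GTT TGG GAG CTC TGC GCT CAT ACA — no ATG→stop ORF.
Frame +3: CAG CCG ACT TAC CTG GTT CAG TTT GGG AGC TCT GCG CTC ATA CAT — no ATG→stop ORF.
Frame -1: ATG TAT GAG CGC AGA GCT CCC AAA CTG AAC CAG GTA AGT CGG CTG — no ATG→stop ORF.
Frame -2: TGT ATG AGC GCA GAG CTC CCA AAC TGA ACC AGG TAA GTC GGC TGG — ATG at 5, stop TGA at 26 → 24 nt.
Frame -3: GTA TGA GCG CAG AGC TCC CAA ACT GAA CCA GGT AAG TCG GCT GGC — no ATG→stop ORF.
Longest: frame -2, positions 5–28, 24 nt = 8 codons = 7 aa. → 7 amino acids.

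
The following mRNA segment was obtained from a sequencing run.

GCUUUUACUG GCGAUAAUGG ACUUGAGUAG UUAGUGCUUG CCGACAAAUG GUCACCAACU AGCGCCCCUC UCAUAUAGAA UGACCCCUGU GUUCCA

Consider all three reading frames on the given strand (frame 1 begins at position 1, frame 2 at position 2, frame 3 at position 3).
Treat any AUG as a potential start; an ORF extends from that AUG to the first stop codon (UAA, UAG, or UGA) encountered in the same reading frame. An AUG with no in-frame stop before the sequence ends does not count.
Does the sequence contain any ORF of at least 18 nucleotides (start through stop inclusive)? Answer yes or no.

Frame 1: GCU UUU ACU GGC GAU AAU GGA CUU GAG UAG UUA GUG CUU GCC GAC AAA UGG UCA CCA ACU AGC GCC CCU CUC AUA UAG AAU GAC CCC UGU GUU CCA — no AUG→stop ORF.
Frame 2: CUU UUA CUG GCG AUA AUG GAC UUG AGU AGU UAG UGC UUG CCG ACA AAU GGU CAC CAA CUA GCG CCC CUC UCA UAU AGA AUG ACC CCU GUG UUC — AUG at 17, stop UAG at 32 → 18 nt.
Frame 3: UUU UAC UGG CGA UAA UGG ACU UGA GUA GUU AGU GCU UGC CGA CAA AUG GUC ACC AAC UAG CGC CCC UCU CAU AUA GAA UGA CCC CUG UGU UCC — AUG at 48, stop UAG at 60 → 15 nt.
Frame 2 has an ORF of 18 nucleotides (positions 17–34) ≥ 18, so yes.

yes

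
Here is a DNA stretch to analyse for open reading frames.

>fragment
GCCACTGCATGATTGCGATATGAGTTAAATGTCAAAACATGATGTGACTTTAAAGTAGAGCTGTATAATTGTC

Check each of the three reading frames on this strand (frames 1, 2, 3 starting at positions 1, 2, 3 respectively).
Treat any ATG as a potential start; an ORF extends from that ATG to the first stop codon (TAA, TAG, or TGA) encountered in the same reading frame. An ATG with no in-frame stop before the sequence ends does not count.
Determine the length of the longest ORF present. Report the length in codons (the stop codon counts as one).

Frame 1: GCC ACT GCA TGA TTG CGA TAT GAG TTA AAT GTC AAA ACA TGA TGT GAC TTT AAA GTA GAG CTG TAT AAT TGT — no ATG→stop ORF.
Frame 2: CCA CTG CAT GAT TGC GAT ATG AGT TAA ATG TCA AAA CAT GAT GTG ACT TTA AAG TAG AGC TGT ATA ATT GTC — ATG at 20, stop TAA at 26 → 9 nt; ATG at 29, stop TAG at 56 → 30 nt.
Frame 3: CAC TGC ATG ATT GCG ATA TGA GTT AAA TGT CAA AAC ATG ATG TGA CTT TAA AGT AGA GCT GTA TAA TTG — ATG at 9, stop TGA at 21 → 15 nt; ATG at 39, stop TGA at 45 → 9 nt; ATG at 42, stop TGA at 45 → 6 nt.
Longest: frame 2, positions 29–58, 30 nt = 10 codons = 9 aa. → 10 codons.

10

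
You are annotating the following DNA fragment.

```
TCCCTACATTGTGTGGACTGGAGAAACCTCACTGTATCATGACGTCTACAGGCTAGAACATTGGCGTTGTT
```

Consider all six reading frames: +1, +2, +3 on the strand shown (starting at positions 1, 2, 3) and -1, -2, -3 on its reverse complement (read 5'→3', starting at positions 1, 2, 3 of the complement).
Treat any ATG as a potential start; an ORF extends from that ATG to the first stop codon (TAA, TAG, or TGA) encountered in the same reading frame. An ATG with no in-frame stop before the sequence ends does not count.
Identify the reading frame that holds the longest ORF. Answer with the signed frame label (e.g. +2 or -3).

+3

Reverse complement (5'→3'): AACAACGCCAATGTTCTAGCCTGTAGACGTCATGATACAGTGAGGTTTCTCCAGTCCACACAATGTAGGGA
Frame +1: TCC CTA CAT TGT GTG GAC TGG AGA AAC CTC ACT GTA TCA TGA CGT CTA CAG GCT AGA ACA TTG GCG TTG — no ATG→stop ORF.
Frame +2: CCC TAC ATT GTG TGG ACT GGA GAA ACC TCA CTG TAT CAT GAC GTC TAC AGG CTA GAA CAT TGG CGT TGT — no ATG→stop ORF.
Frame +3: CCT ACA TTG TGT GGA CTG GAG AAA CCT CAC TGT ATC ATG ACG TCT ACA GGC TAG AAC ATT GGC GTT GTT — ATG at 39, stop TAG at 54 → 18 nt.
Frame -1: AAC AAC GCC AAT GTT CTA GCC TGT AGA CGT CAT GAT ACA GTG AGG TTT CTC CAG TCC ACA CAA TGT AGG — no ATG→stop ORF.
Frame -2: ACA ACG CCA ATG TTC TAG CCT GTA GAC GTC ATG ATA CAG TGA GGT TTC TCC AGT CCA CAC AAT GTA GGG — ATG at 11, stop TAG at 17 → 9 nt; ATG at 32, stop TGA at 41 → 12 nt.
Frame -3: CAA CGC CAA TGT TCT AGC CTG TAG ACG TCA TGA TAC AGT GAG GTT TCT CCA GTC CAC ACA ATG TAG GGA — ATG at 63, stop TAG at 66 → 6 nt.
Longest ORF is 18 nt in frame +3 (positions 39–56).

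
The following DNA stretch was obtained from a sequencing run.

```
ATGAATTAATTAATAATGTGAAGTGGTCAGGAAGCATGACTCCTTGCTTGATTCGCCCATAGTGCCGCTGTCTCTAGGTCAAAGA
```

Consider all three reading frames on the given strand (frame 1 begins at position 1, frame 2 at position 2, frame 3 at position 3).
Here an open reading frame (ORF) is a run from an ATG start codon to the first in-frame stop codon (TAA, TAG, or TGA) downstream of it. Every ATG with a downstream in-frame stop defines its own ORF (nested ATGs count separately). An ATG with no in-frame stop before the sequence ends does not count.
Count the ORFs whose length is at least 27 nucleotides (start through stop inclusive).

Frame 1: ATG AAT TAA TTA ATA ATG TGA AGT GGT CAG GAA GCA TGA CTC CTT GCT TGA TTC GCC CAT AGT GCC GCT GTC TCT AGG TCA AAG — ATG at 1, stop TAA at 7 → 9 nt; ATG at 16, stop TGA at 19 → 6 nt.
Frame 2: TGA ATT AAT TAA TAA TGT GAA GTG GTC AGG AAG CAT GAC TCC TTG CTT GAT TCG CCC ATA GTG CCG CTG TCT CTA GGT CAA AGA — no ATG→stop ORF.
Frame 3: GAA TTA ATT AAT AAT GTG AAG TGG TCA GGA AGC ATG ACT CCT TGC TTG ATT CGC CCA TAG TGC CGC TGT CTC TAG GTC AAA — ATG at 36, stop TAG at 60 → 27 nt.
ORFs ≥ 27 nucleotides: frame 3 36–62 (27 nucleotides). Count = 1.

1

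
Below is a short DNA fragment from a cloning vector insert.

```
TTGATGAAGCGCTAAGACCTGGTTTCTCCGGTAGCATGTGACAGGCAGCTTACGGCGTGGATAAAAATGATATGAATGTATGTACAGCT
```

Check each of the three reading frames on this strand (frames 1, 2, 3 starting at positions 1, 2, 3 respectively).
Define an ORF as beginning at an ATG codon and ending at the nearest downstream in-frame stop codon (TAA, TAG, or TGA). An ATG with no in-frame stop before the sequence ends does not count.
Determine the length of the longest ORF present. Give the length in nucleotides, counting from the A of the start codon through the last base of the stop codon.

Frame 1: TTG ATG AAG CGC TAA GAC CTG GTT TCT CCG GTA GCA TGT GAC AGG CAG CTT ACG GCG TGG ATA AAA ATG ATA TGA ATG TAT GTA CAG — ATG at 4, stop TAA at 13 → 12 nt; ATG at 67, stop TGA at 73 → 9 nt.
Frame 2: TGA TGA AGC GCT AAG ACC TGG TTT CTC CGG TAG CAT GTG ACA GGC AGC TTA CGG CGT GGA TAA AAA TGA TAT GAA TGT ATG TAC AGC — no ATG→stop ORF.
Frame 3: GAT GAA GCG CTA AGA CCT GGT TTC TCC GGT AGC ATG TGA CAG GCA GCT TAC GGC GTG GAT AAA AAT GAT ATG AAT GTA TGT ACA GCT — ATG at 36, stop TGA at 39 → 6 nt.
Longest: frame 1, positions 4–15, 12 nt = 4 codons = 3 aa. → 12 nucleotides.

12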